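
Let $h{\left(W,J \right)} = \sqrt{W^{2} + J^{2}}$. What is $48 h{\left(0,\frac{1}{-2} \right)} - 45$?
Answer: $-21$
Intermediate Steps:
$h{\left(W,J \right)} = \sqrt{J^{2} + W^{2}}$
$48 h{\left(0,\frac{1}{-2} \right)} - 45 = 48 \sqrt{\left(\frac{1}{-2}\right)^{2} + 0^{2}} - 45 = 48 \sqrt{\left(- \frac{1}{2}\right)^{2} + 0} - 45 = 48 \sqrt{\frac{1}{4} + 0} - 45 = \frac{48}{2} - 45 = 48 \cdot \frac{1}{2} - 45 = 24 - 45 = -21$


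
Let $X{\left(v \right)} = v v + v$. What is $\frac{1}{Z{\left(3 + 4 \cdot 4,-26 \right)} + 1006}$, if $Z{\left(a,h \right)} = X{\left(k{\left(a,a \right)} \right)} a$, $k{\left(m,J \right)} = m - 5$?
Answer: $\frac{1}{4996} \approx 0.00020016$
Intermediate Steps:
$k{\left(m,J \right)} = -5 + m$ ($k{\left(m,J \right)} = m - 5 = -5 + m$)
$X{\left(v \right)} = v + v^{2}$ ($X{\left(v \right)} = v^{2} + v = v + v^{2}$)
$Z{\left(a,h \right)} = a \left(-5 + a\right) \left(-4 + a\right)$ ($Z{\left(a,h \right)} = \left(-5 + a\right) \left(1 + \left(-5 + a\right)\right) a = \left(-5 + a\right) \left(-4 + a\right) a = a \left(-5 + a\right) \left(-4 + a\right)$)
$\frac{1}{Z{\left(3 + 4 \cdot 4,-26 \right)} + 1006} = \frac{1}{\left(3 + 4 \cdot 4\right) \left(-5 + \left(3 + 4 \cdot 4\right)\right) \left(-4 + \left(3 + 4 \cdot 4\right)\right) + 1006} = \frac{1}{\left(3 + 16\right) \left(-5 + \left(3 + 16\right)\right) \left(-4 + \left(3 + 16\right)\right) + 1006} = \frac{1}{19 \left(-5 + 19\right) \left(-4 + 19\right) + 1006} = \frac{1}{19 \cdot 14 \cdot 15 + 1006} = \frac{1}{3990 + 1006} = \frac{1}{4996}$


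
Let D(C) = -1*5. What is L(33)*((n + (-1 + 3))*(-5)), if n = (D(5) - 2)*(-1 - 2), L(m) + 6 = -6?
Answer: 1380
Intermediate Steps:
L(m) = -12 (L(m) = -6 - 6 = -12)
D(C) = -5
n = 21 (n = (-5 - 2)*(-1 - 2) = -7*(-3) = 21)
L(33)*((n + (-1 + 3))*(-5)) = -12*(21 + (-1 + 3))*(-5) = -12*(21 + 2)*(-5) = -276*(-5) = -12*(-115) = 1380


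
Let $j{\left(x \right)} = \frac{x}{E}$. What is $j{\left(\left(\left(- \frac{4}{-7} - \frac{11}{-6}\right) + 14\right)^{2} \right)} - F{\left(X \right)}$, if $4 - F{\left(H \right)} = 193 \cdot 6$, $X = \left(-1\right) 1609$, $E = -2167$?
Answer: $\frac{4410791831}{3822588} \approx 1153.9$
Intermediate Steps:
$X = -1609$
$j{\left(x \right)} = - \frac{x}{2167}$ ($j{\left(x \right)} = \frac{x}{-2167} = x \left(- \frac{1}{2167}\right) = - \frac{x}{2167}$)
$F{\left(H \right)} = -1154$ ($F{\left(H \right)} = 4 - 193 \cdot 6 = 4 - 1158 = -1154$)
$j{\left(\left(\left(- \frac{4}{-7} - \frac{11}{-6}\right) + 14\right)^{2} \right)} - F{\left(X \right)} = - \frac{\left(\left(- \frac{4}{-7} - \frac{11}{-6}\right) + 14\right)^{2}}{2167} - -1154 = - \frac{\left(\left(\left(-4\right) \left(- \frac{1}{7}\right) - - \frac{11}{6}\right) + 14\right)^{2}}{2167} + 1154 = - \frac{\left(\left(\frac{4}{7} + \frac{11}{6}\right) + 14\right)^{2}}{2167} + 1154 = - \frac{\left(\frac{101}{42} + 14\right)^{2}}{2167} + 1154 = - \frac{\left(\frac{689}{42}\right)^{2}}{2167} + 1154 = \left(- \frac{1}{2167}\right) \frac{474721}{1764} + 1154 = - \frac{474721}{3822588} + 1154 = \frac{4410791831}{3822588}$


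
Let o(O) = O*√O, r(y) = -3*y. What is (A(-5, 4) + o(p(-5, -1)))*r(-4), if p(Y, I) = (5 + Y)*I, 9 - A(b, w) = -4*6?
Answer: 396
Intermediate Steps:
A(b, w) = 33 (A(b, w) = 9 - (-4)*6 = 9 - 1*(-24) = 9 + 24 = 33)
p(Y, I) = I*(5 + Y)
o(O) = O^(3/2)
(A(-5, 4) + o(p(-5, -1)))*r(-4) = (33 + (-(5 - 5))^(3/2))*(-3*(-4)) = (33 + (-1*0)^(3/2))*12 = (33 + 0^(3/2))*12 = (33 + 0)*12 = 33*12 = 396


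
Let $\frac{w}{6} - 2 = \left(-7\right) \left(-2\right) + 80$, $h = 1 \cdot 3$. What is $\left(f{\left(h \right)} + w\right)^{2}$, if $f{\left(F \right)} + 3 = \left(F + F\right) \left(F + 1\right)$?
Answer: $356409$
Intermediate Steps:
$h = 3$
$f{\left(F \right)} = -3 + 2 F \left(1 + F\right)$ ($f{\left(F \right)} = -3 + \left(F + F\right) \left(F + 1\right) = -3 + 2 F \left(1 + F\right)$)
$w = 576$ ($w = 12 + 6 \left(\left(-7\right) \left(-2\right) + 80\right) = 12 + 6 \left(14 + 80\right) = 12 + 6 \cdot 94 = 12 + 564 = 576$)
$\left(f{\left(h \right)} + w\right)^{2} = \left(\left(-3 + 2 \cdot 3 + 2 \cdot 3^{2}\right) + 576\right)^{2} = \left(\left(-3 + 6 + 2 \cdot 9\right) + 576\right)^{2} = \left(\left(-3 + 6 + 18\right) + 576\right)^{2} = \left(21 + 576\right)^{2} = 597^{2} = 356409$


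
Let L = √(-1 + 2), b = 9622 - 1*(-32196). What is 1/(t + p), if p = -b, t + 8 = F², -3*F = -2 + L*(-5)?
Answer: -9/376385 ≈ -2.3912e-5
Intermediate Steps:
b = 41818 (b = 9622 + 32196 = 41818)
L = 1 (L = √1 = 1)
F = 7/3 (F = -(-2 + 1*(-5))/3 = -(-2 - 5)/3 = -⅓*(-7) = 7/3 ≈ 2.3333)
t = -23/9 (t = -8 + (7/3)² = -8 + 49/9 = -23/9 ≈ -2.5556)
p = -41818 (p = -1*41818 = -41818)
1/(t + p) = 1/(-23/9 - 41818) = 1/(-376385/9) = -9/376385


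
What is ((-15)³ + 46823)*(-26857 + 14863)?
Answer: -521115312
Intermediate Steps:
((-15)³ + 46823)*(-26857 + 14863) = (-3375 + 46823)*(-11994) = 43448*(-11994) = -521115312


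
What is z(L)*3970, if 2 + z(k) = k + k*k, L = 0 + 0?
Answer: -7940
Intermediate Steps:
L = 0
z(k) = -2 + k + k² (z(k) = -2 + (k + k*k) = -2 + (k + k²) = -2 + k + k²)
z(L)*3970 = (-2 + 0 + 0²)*3970 = (-2 + 0 + 0)*3970 = -2*3970 = -7940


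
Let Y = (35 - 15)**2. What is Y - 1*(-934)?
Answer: 1334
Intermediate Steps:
Y = 400 (Y = 20**2 = 400)
Y - 1*(-934) = 400 - 1*(-934) = 400 + 934 = 1334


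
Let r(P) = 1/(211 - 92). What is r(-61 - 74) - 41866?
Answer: -4982053/119 ≈ -41866.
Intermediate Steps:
r(P) = 1/119
r(-61 - 74) - 41866 = 1/119 - 41866 = -4982053/119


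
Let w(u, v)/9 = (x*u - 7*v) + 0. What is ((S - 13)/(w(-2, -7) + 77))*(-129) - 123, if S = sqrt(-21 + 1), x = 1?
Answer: -59823/500 - 129*I*sqrt(5)/250 ≈ -119.65 - 1.1538*I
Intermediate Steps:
w(u, v) = -63*v + 9*u (w(u, v) = 9*((1*u - 7*v) + 0) = 9*((u - 7*v) + 0) = 9*(u - 7*v) = -63*v + 9*u)
S = 2*I*sqrt(5) (S = sqrt(-20) = 2*I*sqrt(5) ≈ 4.4721*I)
((S - 13)/(w(-2, -7) + 77))*(-129) - 123 = ((2*I*sqrt(5) - 13)/((-63*(-7) + 9*(-2)) + 77))*(-129) - 123 = ((-13 + 2*I*sqrt(5))/((441 - 18) + 77))*(-129) - 123 = ((-13 + 2*I*sqrt(5))/(423 + 77))*(-129) - 123 = ((-13 + 2*I*sqrt(5))/500)*(-129) - 123 = ((-13 + 2*I*sqrt(5))*(1/500))*(-129) - 123 = (-13/500 + I*sqrt(5)/250)*(-129) - 123 = (1677/500 - 129*I*sqrt(5)/250) - 123 = -59823/500 - 129*I*sqrt(5)/250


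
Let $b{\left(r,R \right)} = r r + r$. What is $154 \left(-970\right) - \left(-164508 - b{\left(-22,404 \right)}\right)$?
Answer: $15590$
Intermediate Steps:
$b{\left(r,R \right)} = r + r^{2}$ ($b{\left(r,R \right)} = r^{2} + r = r + r^{2}$)
$154 \left(-970\right) - \left(-164508 - b{\left(-22,404 \right)}\right) = 154 \left(-970\right) - \left(-164508 - - 22 \left(1 - 22\right)\right) = -149380 - \left(-164508 - \left(-22\right) \left(-21\right)\right) = -149380 - \left(-164508 - 462\right) = -149380 - -164970 = -149380 + 164970 = 15590$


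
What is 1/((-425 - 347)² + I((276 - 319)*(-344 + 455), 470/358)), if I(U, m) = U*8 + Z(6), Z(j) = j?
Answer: 1/557806 ≈ 1.7927e-6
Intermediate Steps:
I(U, m) = 6 + 8*U (I(U, m) = U*8 + 6 = 8*U + 6 = 6 + 8*U)
1/((-425 - 347)² + I((276 - 319)*(-344 + 455), 470/358)) = 1/((-425 - 347)² + (6 + 8*((276 - 319)*(-344 + 455)))) = 1/((-772)² + (6 + 8*(-43*111))) = 1/(595984 + (6 + 8*(-4773))) = 1/(595984 + (6 - 38184)) = 1/(595984 - 38178) = 1/557806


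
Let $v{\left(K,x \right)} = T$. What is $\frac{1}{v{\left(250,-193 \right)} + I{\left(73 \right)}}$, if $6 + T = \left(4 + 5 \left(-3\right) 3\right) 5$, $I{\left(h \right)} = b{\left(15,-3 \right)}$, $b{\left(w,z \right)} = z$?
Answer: $- \frac{1}{214} \approx -0.0046729$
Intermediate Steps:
$I{\left(h \right)} = -3$
$T = -211$ ($T = -6 + \left(4 + 5 \left(-3\right) 3\right) 5 = -6 + \left(4 - 45\right) 5 = -6 - 205 = -211$)
$v{\left(K,x \right)} = -211$
$\frac{1}{v{\left(250,-193 \right)} + I{\left(73 \right)}} = \frac{1}{-211 - 3} = \frac{1}{-214} = - \frac{1}{214}$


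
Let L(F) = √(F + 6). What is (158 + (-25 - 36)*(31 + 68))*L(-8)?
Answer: -5881*I*√2 ≈ -8317.0*I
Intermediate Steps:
L(F) = √(6 + F)
(158 + (-25 - 36)*(31 + 68))*L(-8) = (158 + (-25 - 36)*(31 + 68))*√(6 - 8) = (158 - 61*99)*√(-2) = (158 - 6039)*(I*√2) = -5881*I*√2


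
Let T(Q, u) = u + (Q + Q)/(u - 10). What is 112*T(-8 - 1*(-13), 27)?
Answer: 52528/17 ≈ 3089.9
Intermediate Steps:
T(Q, u) = u + 2*Q/(-10 + u) (T(Q, u) = u + (2*Q)/(-10 + u) = u + 2*Q/(-10 + u))
112*T(-8 - 1*(-13), 27) = 112*((27**2 - 10*27 + 2*(-8 - 1*(-13)))/(-10 + 27)) = 112*((729 - 270 + 2*(-8 + 13))/17) = 112*((729 - 270 + 2*5)/17) = 112*((729 - 270 + 10)/17) = 112*((1/17)*469) = 112*(469/17) = 52528/17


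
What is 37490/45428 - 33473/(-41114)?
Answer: 382746913/233465849 ≈ 1.6394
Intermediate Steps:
37490/45428 - 33473/(-41114) = 37490*(1/45428) - 33473*(-1/41114) = 18745/22714 + 33473/41114 = 382746913/233465849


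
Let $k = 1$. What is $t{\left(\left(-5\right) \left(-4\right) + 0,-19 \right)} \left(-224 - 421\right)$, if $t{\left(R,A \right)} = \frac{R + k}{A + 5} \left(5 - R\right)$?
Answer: $- \frac{29025}{2} \approx -14513.0$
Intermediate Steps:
$t{\left(R,A \right)} = \frac{\left(1 + R\right) \left(5 - R\right)}{5 + A}$ ($t{\left(R,A \right)} = \frac{R + 1}{A + 5} \left(5 - R\right) = \frac{1 + R}{5 + A} \left(5 - R\right) = \frac{\left(1 + R\right) \left(5 - R\right)}{5 + A}$)
$t{\left(\left(-5\right) \left(-4\right) + 0,-19 \right)} \left(-224 - 421\right) = \frac{5 - \left(\left(-5\right) \left(-4\right) + 0\right)^{2} + 4 \left(\left(-5\right) \left(-4\right) + 0\right)}{5 - 19} \left(-224 - 421\right) = \frac{5 - \left(20 + 0\right)^{2} + 4 \left(20 + 0\right)}{-14} \left(-645\right) = - \frac{5 - 20^{2} + 4 \cdot 20}{14} \left(-645\right) = - \frac{5 - 400 + 80}{14} \left(-645\right) = \left(- \frac{1}{14}\right) \left(-315\right) \left(-645\right) = \frac{45}{2} \left(-645\right) = - \frac{29025}{2}$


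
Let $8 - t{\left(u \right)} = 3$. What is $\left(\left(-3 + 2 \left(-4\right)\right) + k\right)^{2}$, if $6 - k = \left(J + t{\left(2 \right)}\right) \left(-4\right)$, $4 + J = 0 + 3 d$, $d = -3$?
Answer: $1369$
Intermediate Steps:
$J = -13$ ($J = -4 + \left(0 + 3 \left(-3\right)\right) = -4 + \left(0 - 9\right) = -4 - 9 = -13$)
$t{\left(u \right)} = 5$ ($t{\left(u \right)} = 8 - 3 = 5$)
$k = -26$ ($k = 6 - \left(-13 + 5\right) \left(-4\right) = 6 - \left(-8\right) \left(-4\right) = 6 - 32 = -26$)
$\left(\left(-3 + 2 \left(-4\right)\right) + k\right)^{2} = \left(\left(-3 + 2 \left(-4\right)\right) - 26\right)^{2} = \left(\left(-3 - 8\right) - 26\right)^{2} = \left(-11 - 26\right)^{2} = \left(-37\right)^{2} = 1369$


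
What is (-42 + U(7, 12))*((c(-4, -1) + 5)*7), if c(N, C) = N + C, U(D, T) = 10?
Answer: 0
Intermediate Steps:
c(N, C) = C + N
(-42 + U(7, 12))*((c(-4, -1) + 5)*7) = (-42 + 10)*(((-1 - 4) + 5)*7) = -32*(-5 + 5)*7 = -0*7 = -32*0 = 0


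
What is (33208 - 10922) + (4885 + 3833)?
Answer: 31004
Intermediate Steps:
(33208 - 10922) + (4885 + 3833) = 22286 + 8718 = 31004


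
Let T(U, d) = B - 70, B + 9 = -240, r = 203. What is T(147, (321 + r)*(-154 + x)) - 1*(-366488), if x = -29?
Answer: 366169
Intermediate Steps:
B = -249 (B = -9 - 240 = -249)
T(U, d) = -319 (T(U, d) = -249 - 70 = -319)
T(147, (321 + r)*(-154 + x)) - 1*(-366488) = -319 - 1*(-366488) = -319 + 366488 = 366169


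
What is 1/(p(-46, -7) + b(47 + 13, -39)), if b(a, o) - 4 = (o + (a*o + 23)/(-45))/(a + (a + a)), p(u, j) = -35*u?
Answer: 4050/6536981 ≈ 0.00061955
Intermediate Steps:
b(a, o) = 4 + (-23/45 + o - a*o/45)/(3*a) (b(a, o) = 4 + (o + (a*o + 23)/(-45))/(a + (a + a)) = 4 + (o + (23 + a*o)*(-1/45))/(a + 2*a) = 4 + (o + (-23/45 - a*o/45))/((3*a)) = 4 + (-23/45 + o - a*o/45)*(1/(3*a)) = 4 + (-23/45 + o - a*o/45)/(3*a))
1/(p(-46, -7) + b(47 + 13, -39)) = 1/(-35*(-46) + (-23 + 45*(-39) - (47 + 13)*(-540 - 39))/(135*(47 + 13))) = 1/(1610 + (1/135)*(-23 - 1755 - 1*60*(-579))/60) = 1/(1610 + (1/135)*(1/60)*(-23 - 1755 + 34740)) = 1/(1610 + (1/135)*(1/60)*32962) = 1/(1610 + 16481/4050) = 1/(6536981/4050) = 4050/6536981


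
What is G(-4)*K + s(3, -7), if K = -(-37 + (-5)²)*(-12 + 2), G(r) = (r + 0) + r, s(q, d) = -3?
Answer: 957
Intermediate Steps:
G(r) = 2*r (G(r) = r + r = 2*r)
K = -120 (K = -(-37 + 25)*(-10) = -(-12)*(-10) = -1*120 = -120)
G(-4)*K + s(3, -7) = (2*(-4))*(-120) - 3 = -8*(-120) - 3 = 960 - 3 = 957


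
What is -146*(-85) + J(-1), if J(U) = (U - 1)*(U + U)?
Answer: 12414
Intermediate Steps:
J(U) = 2*U*(-1 + U) (J(U) = (-1 + U)*(2*U) = 2*U*(-1 + U))
-146*(-85) + J(-1) = -146*(-85) + 2*(-1)*(-1 - 1) = 12410 + 2*(-1)*(-2) = 12410 + 4 = 12414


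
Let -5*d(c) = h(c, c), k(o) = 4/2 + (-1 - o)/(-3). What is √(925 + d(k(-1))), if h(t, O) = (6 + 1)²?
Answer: 4*√1430/5 ≈ 30.252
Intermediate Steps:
k(o) = 7/3 + o/3 (k(o) = 4*(½) + (-1 - o)*(-⅓) = 2 + (⅓ + o/3) = 7/3 + o/3)
h(t, O) = 49 (h(t, O) = 7² = 49)
d(c) = -49/5 (d(c) = -⅕*49 = -49/5)
√(925 + d(k(-1))) = √(925 - 49/5) = √(4576/5) = 4*√1430/5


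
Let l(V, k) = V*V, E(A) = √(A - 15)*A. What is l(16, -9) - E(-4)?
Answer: 256 + 4*I*√19 ≈ 256.0 + 17.436*I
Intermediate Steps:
E(A) = A*√(-15 + A) (E(A) = √(-15 + A)*A = A*√(-15 + A))
l(V, k) = V²
l(16, -9) - E(-4) = 16² - (-4)*√(-15 - 4) = 256 - (-4)*√(-19) = 256 - (-4)*I*√19 = 256 + 4*I*√19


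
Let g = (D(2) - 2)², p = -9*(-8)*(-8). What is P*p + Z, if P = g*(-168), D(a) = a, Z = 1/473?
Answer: 1/473 ≈ 0.0021142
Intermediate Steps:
Z = 1/473 ≈ 0.0021142
p = -576 (p = 72*(-8) = -576)
g = 0 (g = (2 - 2)² = 0² = 0)
P = 0 (P = 0*(-168) = 0)
P*p + Z = 0*(-576) + 1/473 = 0 + 1/473 = 1/473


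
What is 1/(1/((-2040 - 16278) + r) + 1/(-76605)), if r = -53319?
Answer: -1829250795/49414 ≈ -37019.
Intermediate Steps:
1/(1/((-2040 - 16278) + r) + 1/(-76605)) = 1/(1/((-2040 - 16278) - 53319) + 1/(-76605)) = 1/(1/(-18318 - 53319) - 1/76605) = 1/(1/(-71637) - 1/76605) = 1/(-1/71637 - 1/76605) = 1/(-49414/1829250795) = -1829250795/49414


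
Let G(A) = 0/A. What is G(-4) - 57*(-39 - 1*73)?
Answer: 6384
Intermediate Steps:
G(A) = 0
G(-4) - 57*(-39 - 1*73) = 0 - 57*(-39 - 1*73) = 0 - 57*(-39 - 73) = 0 - 57*(-112) = 0 + 6384 = 6384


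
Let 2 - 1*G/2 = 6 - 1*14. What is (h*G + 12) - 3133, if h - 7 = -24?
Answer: -3461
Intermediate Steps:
h = -17 (h = 7 - 24 = -17)
G = 20 (G = 4 - 2*(6 - 1*14) = 4 - 2*(6 - 14) = 4 - 2*(-8) = 4 + 16 = 20)
(h*G + 12) - 3133 = (-17*20 + 12) - 3133 = (-340 + 12) - 3133 = -328 - 3133 = -3461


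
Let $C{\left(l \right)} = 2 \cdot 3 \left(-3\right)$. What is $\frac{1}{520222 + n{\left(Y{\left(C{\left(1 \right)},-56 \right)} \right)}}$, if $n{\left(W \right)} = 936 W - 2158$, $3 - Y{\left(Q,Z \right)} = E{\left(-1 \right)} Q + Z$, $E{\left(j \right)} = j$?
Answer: $\frac{1}{556440} \approx 1.7971 \cdot 10^{-6}$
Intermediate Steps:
$C{\left(l \right)} = -18$ ($C{\left(l \right)} = 6 \left(-3\right) = -18$)
$Y{\left(Q,Z \right)} = 3 + Q - Z$ ($Y{\left(Q,Z \right)} = 3 - \left(- Q + Z\right) = 3 - \left(Z - Q\right) = 3 + \left(Q - Z\right) = 3 + Q - Z$)
$n{\left(W \right)} = -2158 + 936 W$
$\frac{1}{520222 + n{\left(Y{\left(C{\left(1 \right)},-56 \right)} \right)}} = \frac{1}{520222 - \left(2158 - 936 \left(3 - 18 - -56\right)\right)} = \frac{1}{520222 - \left(2158 - 936 \left(3 - 18 + 56\right)\right)} = \frac{1}{520222 + \left(-2158 + 936 \cdot 41\right)} = \frac{1}{520222 + \left(-2158 + 38376\right)} = \frac{1}{520222 + 36218} = \frac{1}{556440}$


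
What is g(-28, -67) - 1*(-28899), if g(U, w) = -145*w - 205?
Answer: 38409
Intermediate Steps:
g(U, w) = -205 - 145*w
g(-28, -67) - 1*(-28899) = (-205 - 145*(-67)) - 1*(-28899) = (-205 + 9715) + 28899 = 9510 + 28899 = 38409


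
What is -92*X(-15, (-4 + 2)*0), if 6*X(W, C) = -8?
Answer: 368/3 ≈ 122.67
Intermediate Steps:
X(W, C) = -4/3 (X(W, C) = (1/6)*(-8) = -4/3)
-92*X(-15, (-4 + 2)*0) = -92*(-4/3) = 368/3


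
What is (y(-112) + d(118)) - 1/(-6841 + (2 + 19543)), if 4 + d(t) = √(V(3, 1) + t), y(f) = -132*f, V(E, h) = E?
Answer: 187904863/12704 ≈ 14791.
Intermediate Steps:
d(t) = -4 + √(3 + t)
(y(-112) + d(118)) - 1/(-6841 + (2 + 19543)) = (-132*(-112) + (-4 + √(3 + 118))) - 1/(-6841 + (2 + 19543)) = (14784 + (-4 + √121)) - 1/(-6841 + 19545) = (14784 + (-4 + 11)) - 1/12704 = (14784 + 7) - 1*1/12704 = 14791 - 1/12704 = 187904863/12704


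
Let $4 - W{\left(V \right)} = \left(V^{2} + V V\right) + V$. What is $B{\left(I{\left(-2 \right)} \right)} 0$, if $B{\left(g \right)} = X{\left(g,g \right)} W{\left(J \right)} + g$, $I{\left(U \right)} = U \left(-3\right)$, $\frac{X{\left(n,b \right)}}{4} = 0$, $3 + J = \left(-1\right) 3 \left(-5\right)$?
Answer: $0$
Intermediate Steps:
$J = 12$ ($J = -3 + \left(-1\right) 3 \left(-5\right) = -3 - -15 = -3 + 15 = 12$)
$X{\left(n,b \right)} = 0$ ($X{\left(n,b \right)} = 4 \cdot 0 = 0$)
$W{\left(V \right)} = 4 - V - 2 V^{2}$ ($W{\left(V \right)} = 4 - \left(\left(V^{2} + V V\right) + V\right) = 4 - \left(\left(V^{2} + V^{2}\right) + V\right) = 4 - \left(2 V^{2} + V\right) = 4 - \left(V + 2 V^{2}\right) = 4 - V - 2 V^{2}$)
$I{\left(U \right)} = - 3 U$
$B{\left(g \right)} = g$ ($B{\left(g \right)} = 0 \left(4 - 12 - 2 \cdot 12^{2}\right) + g = 0 \left(4 - 12 - 288\right) + g = 0 \left(-296\right) + g = 0 + g = g$)
$B{\left(I{\left(-2 \right)} \right)} 0 = \left(-3\right) \left(-2\right) 0 = 6 \cdot 0 = 0$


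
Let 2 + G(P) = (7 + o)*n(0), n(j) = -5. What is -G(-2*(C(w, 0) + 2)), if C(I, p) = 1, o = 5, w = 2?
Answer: 62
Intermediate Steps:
G(P) = -62 (G(P) = -2 + (7 + 5)*(-5) = -2 + 12*(-5) = -2 - 60 = -62)
-G(-2*(C(w, 0) + 2)) = -1*(-62) = 62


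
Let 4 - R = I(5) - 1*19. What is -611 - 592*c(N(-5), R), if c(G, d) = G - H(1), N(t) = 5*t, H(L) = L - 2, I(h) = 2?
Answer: 13597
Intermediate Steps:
H(L) = -2 + L
R = 21 (R = 4 - (2 - 1*19) = 4 - (2 - 19) = 4 - 1*(-17) = 4 + 17 = 21)
c(G, d) = 1 + G (c(G, d) = G - (-2 + 1) = G - 1*(-1) = G + 1 = 1 + G)
-611 - 592*c(N(-5), R) = -611 - 592*(1 + 5*(-5)) = -611 - 592*(1 - 25) = -611 - 592*(-24) = -611 + 14208 = 13597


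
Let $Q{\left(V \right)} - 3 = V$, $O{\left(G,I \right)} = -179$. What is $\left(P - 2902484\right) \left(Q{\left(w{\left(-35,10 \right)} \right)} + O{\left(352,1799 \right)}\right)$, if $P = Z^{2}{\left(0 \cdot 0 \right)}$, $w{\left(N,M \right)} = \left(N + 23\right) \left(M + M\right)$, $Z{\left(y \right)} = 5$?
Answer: $1207422944$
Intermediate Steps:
$w{\left(N,M \right)} = 2 M \left(23 + N\right)$ ($w{\left(N,M \right)} = \left(23 + N\right) 2 M = 2 M \left(23 + N\right)$)
$Q{\left(V \right)} = 3 + V$
$P = 25$ ($P = 5^{2} = 25$)
$\left(P - 2902484\right) \left(Q{\left(w{\left(-35,10 \right)} \right)} + O{\left(352,1799 \right)}\right) = \left(25 - 2902484\right) \left(\left(3 + 2 \cdot 10 \left(23 - 35\right)\right) - 179\right) = - 2902459 \left(\left(3 + 2 \cdot 10 \left(-12\right)\right) - 179\right) = - 2902459 \left(\left(3 - 240\right) - 179\right) = - 2902459 \left(-237 - 179\right) = \left(-2902459\right) \left(-416\right) = 1207422944$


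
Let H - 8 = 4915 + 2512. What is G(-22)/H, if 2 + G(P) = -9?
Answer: -11/7435 ≈ -0.0014795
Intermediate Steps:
G(P) = -11 (G(P) = -2 - 9 = -11)
H = 7435 (H = 8 + (4915 + 2512) = 8 + 7427 = 7435)
G(-22)/H = -11/7435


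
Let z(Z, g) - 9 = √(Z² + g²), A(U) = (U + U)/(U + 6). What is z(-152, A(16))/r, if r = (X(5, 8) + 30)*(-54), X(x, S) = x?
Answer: -1/210 - 4*√43685/10395 ≈ -0.085189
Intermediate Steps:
A(U) = 2*U/(6 + U) (A(U) = (2*U)/(6 + U) = 2*U/(6 + U))
z(Z, g) = 9 + √(Z² + g²)
r = -1890 (r = (5 + 30)*(-54) = 35*(-54) = -1890)
z(-152, A(16))/r = (9 + √((-152)² + (2*16/(6 + 16))²))/(-1890) = (9 + √(23104 + (2*16/22)²))*(-1/1890) = (9 + √(23104 + (2*16*(1/22))²))*(-1/1890) = (9 + √(23104 + (16/11)²))*(-1/1890) = (9 + √(23104 + 256/121))*(-1/1890) = (9 + √(2795840/121))*(-1/1890) = (9 + 8*√43685/11)*(-1/1890) = -1/210 - 4*√43685/10395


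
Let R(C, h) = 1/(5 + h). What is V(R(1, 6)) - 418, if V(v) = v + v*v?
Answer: -50566/121 ≈ -417.90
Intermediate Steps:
V(v) = v + v²
V(R(1, 6)) - 418 = (1 + 1/(5 + 6))/(5 + 6) - 418 = (1 + 1/11)/11 - 418 = (1/11)*(12/11) - 418 = 12/121 - 418 = -50566/121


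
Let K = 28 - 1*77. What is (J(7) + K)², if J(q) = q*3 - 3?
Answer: 961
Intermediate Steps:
J(q) = -3 + 3*q (J(q) = 3*q - 3 = -3 + 3*q)
K = -49 (K = 28 - 77 = -49)
(J(7) + K)² = ((-3 + 3*7) - 49)² = ((-3 + 21) - 49)² = (18 - 49)² = (-31)² = 961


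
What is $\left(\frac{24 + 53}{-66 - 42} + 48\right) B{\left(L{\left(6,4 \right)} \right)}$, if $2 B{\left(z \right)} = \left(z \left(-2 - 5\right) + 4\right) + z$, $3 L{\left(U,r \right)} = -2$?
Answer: $\frac{5107}{27} \approx 189.15$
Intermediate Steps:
$L{\left(U,r \right)} = - \frac{2}{3}$ ($L{\left(U,r \right)} = \frac{1}{3} \left(-2\right) = - \frac{2}{3}$)
$B{\left(z \right)} = 2 - 3 z$ ($B{\left(z \right)} = \frac{\left(z \left(-2 - 5\right) + 4\right) + z}{2} = \frac{\left(z \left(-7\right) + 4\right) + z}{2} = \frac{\left(- 7 z + 4\right) + z}{2} = \frac{\left(4 - 7 z\right) + z}{2} = \frac{4 - 6 z}{2} = 2 - 3 z$)
$\left(\frac{24 + 53}{-66 - 42} + 48\right) B{\left(L{\left(6,4 \right)} \right)} = \left(\frac{24 + 53}{-66 - 42} + 48\right) \left(2 - -2\right) = \left(\frac{77}{-108} + 48\right) \left(2 + 2\right) = \left(77 \left(- \frac{1}{108}\right) + 48\right) 4 = \left(- \frac{77}{108} + 48\right) 4 = \frac{5107}{108} \cdot 4 = \frac{5107}{27}$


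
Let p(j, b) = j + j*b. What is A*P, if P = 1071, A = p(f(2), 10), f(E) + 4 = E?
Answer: -23562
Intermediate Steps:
f(E) = -4 + E
p(j, b) = j + b*j
A = -22 (A = (-4 + 2)*(1 + 10) = -2*11 = -22)
A*P = -22*1071 = -23562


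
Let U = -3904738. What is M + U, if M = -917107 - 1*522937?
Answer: -5344782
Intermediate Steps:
M = -1440044 (M = -917107 - 522937 = -1440044)
M + U = -1440044 - 3904738 = -5344782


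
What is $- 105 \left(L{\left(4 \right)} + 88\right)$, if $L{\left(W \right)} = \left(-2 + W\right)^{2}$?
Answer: $-9660$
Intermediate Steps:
$- 105 \left(L{\left(4 \right)} + 88\right) = - 105 \left(\left(-2 + 4\right)^{2} + 88\right) = - 105 \left(2^{2} + 88\right) = - 105 \left(4 + 88\right) = \left(-105\right) 92 = -9660$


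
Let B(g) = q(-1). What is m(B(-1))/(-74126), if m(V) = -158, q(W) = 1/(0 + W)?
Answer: 79/37063 ≈ 0.0021315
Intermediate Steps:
q(W) = 1/W
B(g) = -1 (B(g) = 1/(-1) = -1)
m(B(-1))/(-74126) = -158/(-74126) = -158*(-1/74126) = 79/37063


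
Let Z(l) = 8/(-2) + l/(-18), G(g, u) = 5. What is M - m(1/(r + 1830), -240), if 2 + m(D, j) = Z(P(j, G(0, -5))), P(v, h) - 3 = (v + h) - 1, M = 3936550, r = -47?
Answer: 70857775/18 ≈ 3.9365e+6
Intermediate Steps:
P(v, h) = 2 + h + v (P(v, h) = 3 + ((v + h) - 1) = 3 + ((h + v) - 1) = 3 + (-1 + h + v) = 2 + h + v)
Z(l) = -4 - l/18 (Z(l) = 8*(-1/2) + l*(-1/18) = -4 - l/18)
m(D, j) = -115/18 - j/18 (m(D, j) = -2 + (-4 - (2 + 5 + j)/18) = -2 + (-4 - (7 + j)/18) = -2 + (-4 + (-7/18 - j/18)) = -2 + (-79/18 - j/18) = -115/18 - j/18)
M - m(1/(r + 1830), -240) = 3936550 - (-115/18 - 1/18*(-240)) = 3936550 - (-115/18 + 40/3) = 3936550 - 1*125/18 = 3936550 - 125/18 = 70857775/18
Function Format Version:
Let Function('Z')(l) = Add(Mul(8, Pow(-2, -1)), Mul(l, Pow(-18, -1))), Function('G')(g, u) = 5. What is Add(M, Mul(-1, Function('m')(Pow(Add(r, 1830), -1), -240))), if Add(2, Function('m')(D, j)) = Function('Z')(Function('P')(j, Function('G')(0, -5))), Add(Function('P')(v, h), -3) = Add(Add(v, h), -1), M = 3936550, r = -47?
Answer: Rational(70857775, 18) ≈ 3.9365e+6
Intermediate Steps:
Function('P')(v, h) = Add(2, h, v) (Function('P')(v, h) = Add(3, Add(Add(v, h), -1)) = Add(3, Add(Add(h, v), -1)) = Add(3, Add(-1, h, v)) = Add(2, h, v))
Function('Z')(l) = Add(-4, Mul(Rational(-1, 18), l)) (Function('Z')(l) = Add(Mul(8, Rational(-1, 2)), Mul(l, Rational(-1, 18))) = Add(-4, Mul(Rational(-1, 18), l)))
Function('m')(D, j) = Add(Rational(-115, 18), Mul(Rational(-1, 18), j)) (Function('m')(D, j) = Add(-2, Add(-4, Mul(Rational(-1, 18), Add(2, 5, j)))) = Add(-2, Add(-4, Mul(Rational(-1, 18), Add(7, j)))) = Add(-2, Add(-4, Add(Rational(-7, 18), Mul(Rational(-1, 18), j)))) = Add(-2, Add(Rational(-79, 18), Mul(Rational(-1, 18), j))) = Add(Rational(-115, 18), Mul(Rational(-1, 18), j)))
Add(M, Mul(-1, Function('m')(Pow(Add(r, 1830), -1), -240))) = Add(3936550, Mul(-1, Add(Rational(-115, 18), Mul(Rational(-1, 18), -240)))) = Add(3936550, Mul(-1, Add(Rational(-115, 18), Rational(40, 3)))) = Add(3936550, Mul(-1, Rational(125, 18))) = Add(3936550, Rational(-125, 18)) = Rational(70857775, 18)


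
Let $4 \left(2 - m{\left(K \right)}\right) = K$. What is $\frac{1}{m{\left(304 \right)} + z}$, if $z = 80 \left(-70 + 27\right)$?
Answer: $- \frac{1}{3514} \approx -0.00028458$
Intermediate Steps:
$m{\left(K \right)} = 2 - \frac{K}{4}$
$z = -3440$ ($z = 80 \left(-43\right) = -3440$)
$\frac{1}{m{\left(304 \right)} + z} = \frac{1}{\left(2 - 76\right) - 3440} = \frac{1}{-74 - 3440} = \frac{1}{-3514} = - \frac{1}{3514}$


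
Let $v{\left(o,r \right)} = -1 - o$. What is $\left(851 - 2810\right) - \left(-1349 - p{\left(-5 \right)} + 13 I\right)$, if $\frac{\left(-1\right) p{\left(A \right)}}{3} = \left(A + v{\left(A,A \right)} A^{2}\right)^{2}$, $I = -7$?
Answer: $-27594$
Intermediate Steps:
$p{\left(A \right)} = - 3 \left(A + A^{2} \left(-1 - A\right)\right)^{2}$ ($p{\left(A \right)} = - 3 \left(A + \left(-1 - A\right) A^{2}\right)^{2} = - 3 \left(A + A^{2} \left(-1 - A\right)\right)^{2}$)
$\left(851 - 2810\right) - \left(-1349 - p{\left(-5 \right)} + 13 I\right) = \left(851 - 2810\right) - \left(-1440 + 3 \left(-5\right)^{2} \left(-1 - 5 \left(1 - 5\right)\right)^{2}\right) = -1959 + \left(\left(\left(-3\right) 25 \left(-1 - -20\right)^{2} + 91\right) + 1349\right) = -1959 + \left(\left(\left(-3\right) 25 \left(-1 + 20\right)^{2} + 91\right) + 1349\right) = -1959 + \left(\left(\left(-3\right) 25 \cdot 19^{2} + 91\right) + 1349\right) = -1959 + \left(\left(\left(-3\right) 25 \cdot 361 + 91\right) + 1349\right) = -1959 + \left(\left(-27075 + 91\right) + 1349\right) = -1959 + \left(-26984 + 1349\right) = -1959 - 25635 = -27594$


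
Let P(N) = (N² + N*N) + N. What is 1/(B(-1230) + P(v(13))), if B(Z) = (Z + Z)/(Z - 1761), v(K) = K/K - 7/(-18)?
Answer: 80757/490145 ≈ 0.16476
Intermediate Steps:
v(K) = 25/18 (v(K) = 1 - 7*(-1/18) = 1 + 7/18 = 25/18)
P(N) = N + 2*N² (P(N) = (N² + N²) + N = 2*N² + N = N + 2*N²)
B(Z) = 2*Z/(-1761 + Z) (B(Z) = (2*Z)/(-1761 + Z) = 2*Z/(-1761 + Z))
1/(B(-1230) + P(v(13))) = 1/(2*(-1230)/(-1761 - 1230) + 25*(1 + 2*(25/18))/18) = 1/(2*(-1230)/(-2991) + 25*(1 + 25/9)/18) = 1/(2*(-1230)*(-1/2991) + (25/18)*(34/9)) = 1/(820/997 + 425/81) = 1/(490145/80757) = 80757/490145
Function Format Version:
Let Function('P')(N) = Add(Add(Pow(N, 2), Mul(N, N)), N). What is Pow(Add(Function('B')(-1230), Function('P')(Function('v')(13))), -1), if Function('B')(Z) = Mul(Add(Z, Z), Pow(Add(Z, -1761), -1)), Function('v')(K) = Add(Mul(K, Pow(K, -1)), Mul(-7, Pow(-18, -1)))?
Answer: Rational(80757, 490145) ≈ 0.16476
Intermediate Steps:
Function('v')(K) = Rational(25, 18) (Function('v')(K) = Add(1, Mul(-7, Rational(-1, 18))) = Add(1, Rational(7, 18)) = Rational(25, 18))
Function('P')(N) = Add(N, Mul(2, Pow(N, 2))) (Function('P')(N) = Add(Add(Pow(N, 2), Pow(N, 2)), N) = Add(Mul(2, Pow(N, 2)), N) = Add(N, Mul(2, Pow(N, 2))))
Function('B')(Z) = Mul(2, Z, Pow(Add(-1761, Z), -1)) (Function('B')(Z) = Mul(Mul(2, Z), Pow(Add(-1761, Z), -1)) = Mul(2, Z, Pow(Add(-1761, Z), -1)))
Pow(Add(Function('B')(-1230), Function('P')(Function('v')(13))), -1) = Pow(Add(Mul(2, -1230, Pow(Add(-1761, -1230), -1)), Mul(Rational(25, 18), Add(1, Mul(2, Rational(25, 18))))), -1) = Pow(Add(Mul(2, -1230, Pow(-2991, -1)), Mul(Rational(25, 18), Add(1, Rational(25, 9)))), -1) = Pow(Add(Mul(2, -1230, Rational(-1, 2991)), Mul(Rational(25, 18), Rational(34, 9))), -1) = Pow(Add(Rational(820, 997), Rational(425, 81)), -1) = Pow(Rational(490145, 80757), -1) = Rational(80757, 490145)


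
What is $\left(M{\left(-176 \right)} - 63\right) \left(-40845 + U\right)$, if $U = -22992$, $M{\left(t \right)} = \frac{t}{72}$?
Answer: $4177777$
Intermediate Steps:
$M{\left(t \right)} = \frac{t}{72}$ ($M{\left(t \right)} = t \frac{1}{72} = \frac{t}{72}$)
$\left(M{\left(-176 \right)} - 63\right) \left(-40845 + U\right) = \left(\frac{1}{72} \left(-176\right) - 63\right) \left(-40845 - 22992\right) = \left(- \frac{22}{9} - 63\right) \left(-63837\right) = \left(- \frac{589}{9}\right) \left(-63837\right) = 4177777$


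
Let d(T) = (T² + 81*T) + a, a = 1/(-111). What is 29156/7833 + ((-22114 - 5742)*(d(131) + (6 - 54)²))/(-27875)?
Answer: 16189411906964/538584025 ≈ 30059.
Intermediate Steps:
a = -1/111 ≈ -0.0090090
d(T) = -1/111 + T² + 81*T (d(T) = (T² + 81*T) - 1/111 = -1/111 + T² + 81*T)
29156/7833 + ((-22114 - 5742)*(d(131) + (6 - 54)²))/(-27875) = 29156/7833 + ((-22114 - 5742)*((-1/111 + 131² + 81*131) + (6 - 54)²))/(-27875) = 29156*(1/7833) - 27856*((-1/111 + 17161 + 10611) + (-48)²)*(-1/27875) = 29156/7833 - 27856*(3082691/111 + 2304)*(-1/27875) = 29156/7833 - 27856*3338435/111*(-1/27875) = 29156/7833 - 92995445360/111*(-1/27875) = 29156/7833 + 18599089072/618825 = 16189411906964/538584025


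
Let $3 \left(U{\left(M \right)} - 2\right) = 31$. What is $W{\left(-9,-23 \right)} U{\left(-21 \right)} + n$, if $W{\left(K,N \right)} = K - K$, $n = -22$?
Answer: $-22$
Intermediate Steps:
$W{\left(K,N \right)} = 0$
$U{\left(M \right)} = \frac{37}{3}$ ($U{\left(M \right)} = 2 + \frac{1}{3} \cdot 31 = 2 + \frac{31}{3} = \frac{37}{3}$)
$W{\left(-9,-23 \right)} U{\left(-21 \right)} + n = 0 \cdot \frac{37}{3} - 22 = 0 - 22 = -22$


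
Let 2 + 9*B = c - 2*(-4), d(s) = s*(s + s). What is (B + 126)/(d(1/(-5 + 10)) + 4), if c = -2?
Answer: 14225/459 ≈ 30.991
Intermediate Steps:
d(s) = 2*s**2 (d(s) = s*(2*s) = 2*s**2)
B = 4/9 (B = -2/9 + (-2 - 2*(-4))/9 = -2/9 + (-2 + 8)/9 = -2/9 + (1/9)*6 = -2/9 + 2/3 = 4/9 ≈ 0.44444)
(B + 126)/(d(1/(-5 + 10)) + 4) = (4/9 + 126)/(2*(1/(-5 + 10))**2 + 4) = (1138/9)/(2*(1/5)**2 + 4) = (1138/9)/(2*(1/25) + 4) = (1138/9)/(2/25 + 4) = (1138/9)/(102/25) = (25/102)*(1138/9) = 14225/459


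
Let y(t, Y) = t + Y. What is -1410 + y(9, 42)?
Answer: -1359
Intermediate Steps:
y(t, Y) = Y + t
-1410 + y(9, 42) = -1410 + (42 + 9) = -1410 + 51 = -1359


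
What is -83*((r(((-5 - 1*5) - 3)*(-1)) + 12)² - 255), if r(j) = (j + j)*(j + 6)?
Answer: -21229823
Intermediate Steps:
r(j) = 2*j*(6 + j) (r(j) = (2*j)*(6 + j) = 2*j*(6 + j))
-83*((r(((-5 - 1*5) - 3)*(-1)) + 12)² - 255) = -83*((2*(((-5 - 1*5) - 3)*(-1))*(6 + ((-5 - 1*5) - 3)*(-1)) + 12)² - 255) = -83*((2*(((-5 - 5) - 3)*(-1))*(6 + ((-5 - 5) - 3)*(-1)) + 12)² - 255) = -83*((2*((-10 - 3)*(-1))*(6 + (-10 - 3)*(-1)) + 12)² - 255) = -83*((2*(-13*(-1))*(6 - 13*(-1)) + 12)² - 255) = -83*((2*13*(6 + 13) + 12)² - 255) = -83*((2*13*19 + 12)² - 255) = -83*((494 + 12)² - 255) = -83*(506² - 255) = -83*(256036 - 255) = -83*255781 = -21229823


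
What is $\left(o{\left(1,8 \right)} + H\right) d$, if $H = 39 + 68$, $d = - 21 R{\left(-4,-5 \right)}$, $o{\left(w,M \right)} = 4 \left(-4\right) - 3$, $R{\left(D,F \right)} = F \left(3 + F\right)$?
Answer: $-18480$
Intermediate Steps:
$o{\left(w,M \right)} = -19$ ($o{\left(w,M \right)} = -16 - 3 = -19$)
$d = -210$ ($d = - 21 \left(- 5 \left(3 - 5\right)\right) = - 21 \left(\left(-5\right) \left(-2\right)\right) = \left(-21\right) 10 = -210$)
$H = 107$
$\left(o{\left(1,8 \right)} + H\right) d = \left(-19 + 107\right) \left(-210\right) = 88 \left(-210\right) = -18480$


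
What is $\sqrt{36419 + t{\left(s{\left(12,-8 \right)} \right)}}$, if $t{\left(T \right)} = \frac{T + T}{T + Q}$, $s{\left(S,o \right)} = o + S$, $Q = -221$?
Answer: $\frac{\sqrt{1714932555}}{217} \approx 190.84$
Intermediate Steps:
$s{\left(S,o \right)} = S + o$
$t{\left(T \right)} = \frac{2 T}{-221 + T}$ ($t{\left(T \right)} = \frac{T + T}{T - 221} = \frac{2 T}{-221 + T}$)
$\sqrt{36419 + t{\left(s{\left(12,-8 \right)} \right)}} = \sqrt{36419 + \frac{2 \left(12 - 8\right)}{-221 + \left(12 - 8\right)}} = \sqrt{36419 + 2 \cdot 4 \frac{1}{-221 + 4}} = \sqrt{36419 + 2 \cdot 4 \frac{1}{-217}} = \sqrt{36419 + 2 \cdot 4 \left(- \frac{1}{217}\right)} = \sqrt{36419 - \frac{8}{217}} = \sqrt{\frac{7902915}{217}} = \frac{\sqrt{1714932555}}{217}$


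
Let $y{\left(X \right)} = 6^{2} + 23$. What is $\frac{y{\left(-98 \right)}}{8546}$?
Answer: $\frac{59}{8546} \approx 0.0069038$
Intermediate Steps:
$y{\left(X \right)} = 59$ ($y{\left(X \right)} = 36 + 23 = 59$)
$\frac{y{\left(-98 \right)}}{8546} = \frac{59}{8546}$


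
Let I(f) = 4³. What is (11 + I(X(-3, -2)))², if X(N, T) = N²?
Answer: 5625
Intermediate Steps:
I(f) = 64
(11 + I(X(-3, -2)))² = (11 + 64)² = 75² = 5625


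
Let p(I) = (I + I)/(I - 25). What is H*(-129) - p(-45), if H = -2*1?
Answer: 1797/7 ≈ 256.71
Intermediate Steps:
H = -2
p(I) = 2*I/(-25 + I) (p(I) = (2*I)/(-25 + I) = 2*I/(-25 + I))
H*(-129) - p(-45) = -2*(-129) - 2*(-45)/(-25 - 45) = 258 - 2*(-45)/(-70) = 258 - 2*(-45)*(-1)/70 = 258 - 1*9/7 = 258 - 9/7 = 1797/7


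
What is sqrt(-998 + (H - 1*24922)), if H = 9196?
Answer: 2*I*sqrt(4181) ≈ 129.32*I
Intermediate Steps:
sqrt(-998 + (H - 1*24922)) = sqrt(-998 + (9196 - 1*24922)) = sqrt(-998 + (9196 - 24922)) = sqrt(-998 - 15726) = sqrt(-16724) = 2*I*sqrt(4181)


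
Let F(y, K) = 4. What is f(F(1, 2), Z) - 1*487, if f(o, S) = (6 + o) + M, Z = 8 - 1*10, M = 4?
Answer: -473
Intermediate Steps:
Z = -2 (Z = 8 - 10 = -2)
f(o, S) = 10 + o (f(o, S) = (6 + o) + 4 = 10 + o)
f(F(1, 2), Z) - 1*487 = (10 + 4) - 1*487 = 14 - 487 = -473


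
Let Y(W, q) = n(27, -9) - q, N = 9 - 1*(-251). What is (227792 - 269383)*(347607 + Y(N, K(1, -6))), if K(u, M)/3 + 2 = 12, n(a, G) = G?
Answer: -14455700688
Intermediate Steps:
N = 260 (N = 9 + 251 = 260)
K(u, M) = 30 (K(u, M) = -6 + 3*12 = -6 + 36 = 30)
Y(W, q) = -9 - q
(227792 - 269383)*(347607 + Y(N, K(1, -6))) = (227792 - 269383)*(347607 + (-9 - 1*30)) = -41591*(347607 + (-9 - 30)) = -41591*(347607 - 39) = -41591*347568 = -14455700688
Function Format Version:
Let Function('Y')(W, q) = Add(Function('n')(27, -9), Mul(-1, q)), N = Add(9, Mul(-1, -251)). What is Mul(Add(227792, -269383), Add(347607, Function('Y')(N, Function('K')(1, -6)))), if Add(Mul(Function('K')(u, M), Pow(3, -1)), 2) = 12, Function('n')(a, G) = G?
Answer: -14455700688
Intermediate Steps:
N = 260 (N = Add(9, 251) = 260)
Function('K')(u, M) = 30 (Function('K')(u, M) = Add(-6, Mul(3, 12)) = Add(-6, 36) = 30)
Function('Y')(W, q) = Add(-9, Mul(-1, q))
Mul(Add(227792, -269383), Add(347607, Function('Y')(N, Function('K')(1, -6)))) = Mul(Add(227792, -269383), Add(347607, Add(-9, Mul(-1, 30)))) = Mul(-41591, Add(347607, Add(-9, -30))) = Mul(-41591, Add(347607, -39)) = Mul(-41591, 347568) = -14455700688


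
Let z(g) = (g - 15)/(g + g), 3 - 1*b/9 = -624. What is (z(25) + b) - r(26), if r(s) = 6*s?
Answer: 27436/5 ≈ 5487.2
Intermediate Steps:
b = 5643 (b = 27 - 9*(-624) = 27 + 5616 = 5643)
z(g) = (-15 + g)/(2*g) (z(g) = (-15 + g)/((2*g)) = (-15 + g)*(1/(2*g)) = (-15 + g)/(2*g))
(z(25) + b) - r(26) = ((½)*(-15 + 25)/25 + 5643) - 6*26 = ((½)*(1/25)*10 + 5643) - 1*156 = (⅕ + 5643) - 156 = 28216/5 - 156 = 27436/5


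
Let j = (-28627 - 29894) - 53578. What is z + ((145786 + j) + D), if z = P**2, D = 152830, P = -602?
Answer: 548921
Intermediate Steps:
j = -112099 (j = -58521 - 53578 = -112099)
z = 362404 (z = (-602)**2 = 362404)
z + ((145786 + j) + D) = 362404 + ((145786 - 112099) + 152830) = 362404 + (33687 + 152830) = 362404 + 186517 = 548921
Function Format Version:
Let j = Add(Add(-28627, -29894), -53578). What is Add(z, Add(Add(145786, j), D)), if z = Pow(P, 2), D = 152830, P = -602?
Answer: 548921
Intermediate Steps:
j = -112099 (j = Add(-58521, -53578) = -112099)
z = 362404 (z = Pow(-602, 2) = 362404)
Add(z, Add(Add(145786, j), D)) = Add(362404, Add(Add(145786, -112099), 152830)) = Add(362404, Add(33687, 152830)) = Add(362404, 186517) = 548921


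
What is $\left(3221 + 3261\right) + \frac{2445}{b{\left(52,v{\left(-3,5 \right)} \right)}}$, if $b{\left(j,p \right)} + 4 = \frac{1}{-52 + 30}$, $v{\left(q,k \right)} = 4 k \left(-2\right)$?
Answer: $\frac{523108}{89} \approx 5877.6$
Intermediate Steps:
$v{\left(q,k \right)} = - 8 k$
$b{\left(j,p \right)} = - \frac{89}{22}$ ($b{\left(j,p \right)} = -4 + \frac{1}{-52 + 30} = -4 + \frac{1}{-22} = -4 - \frac{1}{22} = - \frac{89}{22}$)
$\left(3221 + 3261\right) + \frac{2445}{b{\left(52,v{\left(-3,5 \right)} \right)}} = \left(3221 + 3261\right) + \frac{2445}{- \frac{89}{22}} = 6482 + 2445 \left(- \frac{22}{89}\right) = 6482 - \frac{53790}{89} = \frac{523108}{89}$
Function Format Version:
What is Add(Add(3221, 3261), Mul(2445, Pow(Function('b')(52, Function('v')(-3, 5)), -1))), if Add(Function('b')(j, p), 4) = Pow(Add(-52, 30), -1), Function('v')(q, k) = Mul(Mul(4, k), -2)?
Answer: Rational(523108, 89) ≈ 5877.6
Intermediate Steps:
Function('v')(q, k) = Mul(-8, k)
Function('b')(j, p) = Rational(-89, 22) (Function('b')(j, p) = Add(-4, Pow(Add(-52, 30), -1)) = Add(-4, Pow(-22, -1)) = Add(-4, Rational(-1, 22)) = Rational(-89, 22))
Add(Add(3221, 3261), Mul(2445, Pow(Function('b')(52, Function('v')(-3, 5)), -1))) = Add(Add(3221, 3261), Mul(2445, Pow(Rational(-89, 22), -1))) = Add(6482, Mul(2445, Rational(-22, 89))) = Add(6482, Rational(-53790, 89)) = Rational(523108, 89)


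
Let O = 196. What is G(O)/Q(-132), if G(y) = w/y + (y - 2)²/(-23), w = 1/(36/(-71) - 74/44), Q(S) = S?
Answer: 4203470465/339082744 ≈ 12.397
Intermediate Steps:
w = -1562/3419 (w = 1/(36*(-1/71) - 74*1/44) = 1/(-36/71 - 37/22) = 1/(-3419/1562) = -1562/3419 ≈ -0.45686)
G(y) = -1562/(3419*y) - (-2 + y)²/23 (G(y) = -1562/(3419*y) + (y - 2)²/(-23) = -1562/(3419*y) + (-2 + y)²*(-1/23) = -1562/(3419*y) - (-2 + y)²/23)
G(O)/Q(-132) = (-1562/3419/196 - (-2 + 196)²/23)/(-132) = (-1562/3419*1/196 - 1/23*194²)*(-1/132) = (-781/335062 - 1/23*37636)*(-1/132) = (-781/335062 - 37636/23)*(-1/132) = -12610411395/7706426*(-1/132) = 4203470465/339082744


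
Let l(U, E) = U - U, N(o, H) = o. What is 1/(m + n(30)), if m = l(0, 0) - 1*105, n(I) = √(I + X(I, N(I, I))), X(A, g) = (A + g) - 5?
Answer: -21/2188 - √85/10940 ≈ -0.010441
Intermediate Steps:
X(A, g) = -5 + A + g
l(U, E) = 0
n(I) = √(-5 + 3*I) (n(I) = √(I + (-5 + I + I)) = √(I + (-5 + 2*I)) = √(-5 + 3*I))
m = -105 (m = 0 - 1*105 = 0 - 105 = -105)
1/(m + n(30)) = 1/(-105 + √(-5 + 3*30)) = 1/(-105 + √(-5 + 90)) = 1/(-105 + √85)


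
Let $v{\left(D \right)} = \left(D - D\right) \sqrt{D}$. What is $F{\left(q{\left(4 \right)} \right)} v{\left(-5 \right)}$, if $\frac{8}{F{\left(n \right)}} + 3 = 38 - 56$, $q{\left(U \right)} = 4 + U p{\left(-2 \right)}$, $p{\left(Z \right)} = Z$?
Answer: $0$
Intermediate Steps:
$q{\left(U \right)} = 4 - 2 U$ ($q{\left(U \right)} = 4 + U \left(-2\right) = 4 - 2 U$)
$v{\left(D \right)} = 0$ ($v{\left(D \right)} = 0 \sqrt{D} = 0$)
$F{\left(n \right)} = - \frac{8}{21}$ ($F{\left(n \right)} = \frac{8}{-3 + \left(38 - 56\right)} = \frac{8}{-3 - 18} = \frac{8}{-21} = 8 \left(- \frac{1}{21}\right) = - \frac{8}{21}$)
$F{\left(q{\left(4 \right)} \right)} v{\left(-5 \right)} = \left(- \frac{8}{21}\right) 0 = 0$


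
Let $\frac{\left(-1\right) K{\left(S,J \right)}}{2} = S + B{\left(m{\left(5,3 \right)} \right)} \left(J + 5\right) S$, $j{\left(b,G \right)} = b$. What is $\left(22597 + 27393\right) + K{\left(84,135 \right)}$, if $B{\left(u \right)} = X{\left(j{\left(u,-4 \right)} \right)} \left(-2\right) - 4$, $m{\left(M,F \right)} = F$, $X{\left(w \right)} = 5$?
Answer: $379102$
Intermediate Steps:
$B{\left(u \right)} = -14$ ($B{\left(u \right)} = 5 \left(-2\right) - 4 = -10 - 4 = -14$)
$K{\left(S,J \right)} = - 2 S - 2 S \left(-70 - 14 J\right)$ ($K{\left(S,J \right)} = - 2 \left(S + - 14 \left(J + 5\right) S\right) = - 2 \left(S + - 14 \left(5 + J\right) S\right) = - 2 \left(S + \left(-70 - 14 J\right) S\right) = - 2 \left(S + S \left(-70 - 14 J\right)\right) = - 2 S - 2 S \left(-70 - 14 J\right)$)
$\left(22597 + 27393\right) + K{\left(84,135 \right)} = \left(22597 + 27393\right) + 2 \cdot 84 \left(69 + 14 \cdot 135\right) = 49990 + 2 \cdot 84 \left(69 + 1890\right) = 49990 + 2 \cdot 84 \cdot 1959 = 49990 + 329112 = 379102$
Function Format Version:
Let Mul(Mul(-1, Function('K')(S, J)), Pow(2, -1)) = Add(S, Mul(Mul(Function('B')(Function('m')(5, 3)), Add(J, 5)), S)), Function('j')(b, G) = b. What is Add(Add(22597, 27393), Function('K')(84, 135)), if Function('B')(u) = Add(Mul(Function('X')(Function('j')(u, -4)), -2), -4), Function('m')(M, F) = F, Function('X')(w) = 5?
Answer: 379102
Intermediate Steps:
Function('B')(u) = -14 (Function('B')(u) = Add(Mul(5, -2), -4) = Add(-10, -4) = -14)
Function('K')(S, J) = Add(Mul(-2, S), Mul(-2, S, Add(-70, Mul(-14, J)))) (Function('K')(S, J) = Mul(-2, Add(S, Mul(Mul(-14, Add(J, 5)), S))) = Mul(-2, Add(S, Mul(Mul(-14, Add(5, J)), S))) = Mul(-2, Add(S, Mul(Add(-70, Mul(-14, J)), S))) = Mul(-2, Add(S, Mul(S, Add(-70, Mul(-14, J))))) = Add(Mul(-2, S), Mul(-2, S, Add(-70, Mul(-14, J)))))
Add(Add(22597, 27393), Function('K')(84, 135)) = Add(Add(22597, 27393), Mul(2, 84, Add(69, Mul(14, 135)))) = Add(49990, Mul(2, 84, Add(69, 1890))) = Add(49990, Mul(2, 84, 1959)) = Add(49990, 329112) = 379102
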